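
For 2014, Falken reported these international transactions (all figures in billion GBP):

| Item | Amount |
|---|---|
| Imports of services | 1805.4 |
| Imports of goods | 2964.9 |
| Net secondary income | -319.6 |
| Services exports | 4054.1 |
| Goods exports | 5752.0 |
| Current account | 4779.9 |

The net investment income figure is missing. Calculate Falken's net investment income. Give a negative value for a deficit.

63.7

Current account = goods balance + services balance + net primary income + net secondary income
Sum of the known components = 4716.2
Net investment income = CA - (known components) = 4779.9 - 4716.2 = 63.7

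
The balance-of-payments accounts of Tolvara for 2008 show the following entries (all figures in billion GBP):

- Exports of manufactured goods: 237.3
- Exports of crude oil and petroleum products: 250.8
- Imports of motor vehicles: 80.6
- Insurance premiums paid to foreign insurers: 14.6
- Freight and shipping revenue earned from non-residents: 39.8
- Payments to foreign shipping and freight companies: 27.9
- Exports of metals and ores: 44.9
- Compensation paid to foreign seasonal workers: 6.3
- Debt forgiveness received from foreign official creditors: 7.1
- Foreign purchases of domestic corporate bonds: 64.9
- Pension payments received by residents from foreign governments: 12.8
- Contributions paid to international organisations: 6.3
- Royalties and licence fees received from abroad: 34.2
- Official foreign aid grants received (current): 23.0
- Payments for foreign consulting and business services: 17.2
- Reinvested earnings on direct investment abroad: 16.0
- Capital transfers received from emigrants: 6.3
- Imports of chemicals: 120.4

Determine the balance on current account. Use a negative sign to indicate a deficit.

Goods: -120.4 + 237.3 + 44.9 + 250.8 - 80.6 = 332.0
Services: -27.9 - 14.6 + 39.8 - 17.2 + 34.2 = 14.3
Primary income: -6.3 + 16.0 = 9.7
Secondary income: 12.8 - 6.3 + 23.0 = 29.5
Current account = 332.0 + 14.3 + 9.7 + 29.5 = 385.5
(Excluded from the current account — capital account: debt forgiveness received from foreign official creditors 7.1, capital transfers received from emigrants 6.3; financial account: foreign purchases of domestic corporate bonds 64.9.)

385.5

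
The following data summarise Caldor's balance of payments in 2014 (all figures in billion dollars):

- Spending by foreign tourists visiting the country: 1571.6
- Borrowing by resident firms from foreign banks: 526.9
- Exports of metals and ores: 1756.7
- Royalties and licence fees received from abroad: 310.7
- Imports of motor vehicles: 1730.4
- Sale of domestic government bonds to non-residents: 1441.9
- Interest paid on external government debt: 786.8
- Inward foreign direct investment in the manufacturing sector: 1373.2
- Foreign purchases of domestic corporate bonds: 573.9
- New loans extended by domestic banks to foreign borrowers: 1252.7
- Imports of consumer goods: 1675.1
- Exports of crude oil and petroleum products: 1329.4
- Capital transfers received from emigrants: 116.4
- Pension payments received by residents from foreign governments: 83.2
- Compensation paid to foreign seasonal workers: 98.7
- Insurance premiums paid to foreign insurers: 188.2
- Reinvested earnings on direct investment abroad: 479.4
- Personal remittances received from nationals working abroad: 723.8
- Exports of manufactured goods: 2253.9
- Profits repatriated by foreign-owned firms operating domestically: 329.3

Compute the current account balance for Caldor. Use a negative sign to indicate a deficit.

3700.2

Goods: 1756.7 + 1329.4 - 1675.1 + 2253.9 - 1730.4 = 1934.5
Services: -188.2 + 310.7 + 1571.6 = 1694.1
Primary income: -786.8 - 329.3 - 98.7 + 479.4 = -735.4
Secondary income: 723.8 + 83.2 = 807.0
Current account = 1934.5 + 1694.1 + (-735.4) + 807.0 = 3700.2
(Excluded from the current account — financial account: borrowing by resident firms from foreign banks 526.9, sale of domestic government bonds to non-residents 1441.9, inward foreign direct investment in the manufacturing sector 1373.2, foreign purchases of domestic corporate bonds 573.9, new loans extended by domestic banks to foreign borrowers 1252.7; capital account: capital transfers received from emigrants 116.4.)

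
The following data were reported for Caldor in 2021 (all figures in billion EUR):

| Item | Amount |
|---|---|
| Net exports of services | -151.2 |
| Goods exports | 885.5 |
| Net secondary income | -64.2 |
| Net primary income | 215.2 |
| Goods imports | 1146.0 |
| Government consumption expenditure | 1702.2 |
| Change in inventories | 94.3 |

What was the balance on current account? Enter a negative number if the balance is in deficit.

-260.7

Goods balance = 885.5 - 1146.0 = -260.5
Services balance = -151.2
Trade balance (goods + services) = -260.5 + (-151.2) = -411.7
Net primary income = 215.2
Net secondary income = -64.2
Current account = -411.7 + 215.2 + (-64.2) = -260.7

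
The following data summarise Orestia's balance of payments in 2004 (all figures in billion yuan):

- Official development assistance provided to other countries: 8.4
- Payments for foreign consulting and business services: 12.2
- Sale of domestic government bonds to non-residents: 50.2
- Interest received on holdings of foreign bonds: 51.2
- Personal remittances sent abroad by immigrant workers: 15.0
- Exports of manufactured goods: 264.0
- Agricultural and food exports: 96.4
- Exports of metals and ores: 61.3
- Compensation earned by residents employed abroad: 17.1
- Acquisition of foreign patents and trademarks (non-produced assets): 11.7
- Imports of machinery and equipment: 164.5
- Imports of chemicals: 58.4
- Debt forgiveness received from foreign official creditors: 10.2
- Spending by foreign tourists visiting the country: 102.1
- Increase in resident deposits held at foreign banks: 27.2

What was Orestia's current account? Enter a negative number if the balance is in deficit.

Goods: -164.5 + 96.4 + 264.0 + 61.3 - 58.4 = 198.8
Services: -12.2 + 102.1 = 89.9
Primary income: 17.1 + 51.2 = 68.3
Secondary income: -15.0 - 8.4 = -23.4
Current account = 198.8 + 89.9 + 68.3 + (-23.4) = 333.6
(Excluded from the current account — financial account: sale of domestic government bonds to non-residents 50.2, increase in resident deposits held at foreign banks 27.2; capital account: acquisition of foreign patents and trademarks (non-produced assets) 11.7, debt forgiveness received from foreign official creditors 10.2.)

333.6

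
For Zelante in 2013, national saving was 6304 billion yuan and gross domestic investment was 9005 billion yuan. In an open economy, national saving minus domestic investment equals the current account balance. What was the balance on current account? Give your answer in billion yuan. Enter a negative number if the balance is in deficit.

S - I = CA (net lending to the rest of the world).
CA = S - I = 6304 - 9005 = -2701

-2701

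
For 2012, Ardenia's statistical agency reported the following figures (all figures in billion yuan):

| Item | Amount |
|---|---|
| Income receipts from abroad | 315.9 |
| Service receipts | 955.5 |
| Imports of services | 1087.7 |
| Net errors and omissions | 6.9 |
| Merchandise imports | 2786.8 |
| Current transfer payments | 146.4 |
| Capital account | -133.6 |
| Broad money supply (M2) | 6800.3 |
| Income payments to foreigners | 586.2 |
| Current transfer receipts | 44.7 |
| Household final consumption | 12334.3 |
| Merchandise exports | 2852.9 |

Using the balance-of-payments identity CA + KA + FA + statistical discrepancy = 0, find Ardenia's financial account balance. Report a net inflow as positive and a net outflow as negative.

Goods balance = 2852.9 - 2786.8 = 66.1
Services balance = 955.5 - 1087.7 = -132.2
Trade balance (goods + services) = 66.1 + (-132.2) = -66.1
Net primary income = 315.9 - 586.2 = -270.3
Net secondary income = 44.7 - 146.4 = -101.7
Current account = -66.1 + (-270.3) + (-101.7) = -438.1
Financial account = -(-438.1 + (-133.6) + 6.9) = 564.8

564.8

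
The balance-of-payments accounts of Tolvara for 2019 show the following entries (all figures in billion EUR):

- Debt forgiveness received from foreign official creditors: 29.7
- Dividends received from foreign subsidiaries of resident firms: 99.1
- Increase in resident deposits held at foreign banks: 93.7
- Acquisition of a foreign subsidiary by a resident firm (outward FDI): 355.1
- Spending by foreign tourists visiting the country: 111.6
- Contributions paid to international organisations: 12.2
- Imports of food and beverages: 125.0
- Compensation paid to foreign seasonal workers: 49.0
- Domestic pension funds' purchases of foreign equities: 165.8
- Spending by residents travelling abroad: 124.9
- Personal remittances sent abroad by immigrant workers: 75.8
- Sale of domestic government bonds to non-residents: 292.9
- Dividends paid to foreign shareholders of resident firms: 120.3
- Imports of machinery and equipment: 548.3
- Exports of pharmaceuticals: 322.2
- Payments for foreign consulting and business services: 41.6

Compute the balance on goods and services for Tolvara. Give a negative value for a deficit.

Goods: -125.0 + 322.2 - 548.3 = -351.1
Services: -124.9 + 111.6 - 41.6 = -54.9
Trade balance = -351.1 + (-54.9) = -406.0
(Excluded from the trade balance — capital account: debt forgiveness received from foreign official creditors 29.7; primary income: dividends received from foreign subsidiaries of resident firms 99.1, compensation paid to foreign seasonal workers 49.0, dividends paid to foreign shareholders of resident firms 120.3; financial account: increase in resident deposits held at foreign banks 93.7, acquisition of a foreign subsidiary by a resident firm (outward FDI) 355.1, domestic pension funds' purchases of foreign equities 165.8, sale of domestic government bonds to non-residents 292.9; secondary income: contributions paid to international organisations 12.2, personal remittances sent abroad by immigrant workers 75.8.)

-406.0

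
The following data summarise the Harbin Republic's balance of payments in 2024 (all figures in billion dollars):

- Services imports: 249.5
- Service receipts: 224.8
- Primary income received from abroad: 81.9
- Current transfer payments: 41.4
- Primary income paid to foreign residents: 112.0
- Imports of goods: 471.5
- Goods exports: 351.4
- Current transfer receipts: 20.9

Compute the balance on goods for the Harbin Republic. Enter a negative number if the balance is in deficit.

-120.1

Goods balance = 351.4 - 471.5 = -120.1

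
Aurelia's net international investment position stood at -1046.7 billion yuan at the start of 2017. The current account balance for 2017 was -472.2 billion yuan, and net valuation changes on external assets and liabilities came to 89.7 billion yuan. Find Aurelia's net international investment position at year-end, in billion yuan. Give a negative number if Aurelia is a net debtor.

-1429.2

Change in NIIP = current account + net valuation change = -472.2 + 89.7 = -382.5
End-of-year NIIP = -1046.7 + (-382.5) = -1429.2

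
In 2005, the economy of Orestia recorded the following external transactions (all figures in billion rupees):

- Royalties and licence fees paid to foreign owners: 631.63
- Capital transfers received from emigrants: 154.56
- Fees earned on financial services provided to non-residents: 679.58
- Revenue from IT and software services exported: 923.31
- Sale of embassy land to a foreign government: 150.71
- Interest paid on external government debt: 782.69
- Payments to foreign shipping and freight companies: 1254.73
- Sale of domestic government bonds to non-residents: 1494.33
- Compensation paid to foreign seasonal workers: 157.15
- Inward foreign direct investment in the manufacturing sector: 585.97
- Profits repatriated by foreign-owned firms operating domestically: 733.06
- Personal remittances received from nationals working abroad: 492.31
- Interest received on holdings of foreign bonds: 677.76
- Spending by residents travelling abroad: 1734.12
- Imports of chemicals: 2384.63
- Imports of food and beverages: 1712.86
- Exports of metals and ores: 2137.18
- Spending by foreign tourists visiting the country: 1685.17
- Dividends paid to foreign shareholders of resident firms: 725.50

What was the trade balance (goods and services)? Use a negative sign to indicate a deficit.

Goods: -2384.63 + 2137.18 - 1712.86 = -1960.31
Services: -1734.12 - 1254.73 + 679.58 - 631.63 + 923.31 + 1685.17 = -332.42
Trade balance = -1960.31 + (-332.42) = -2292.73
(Excluded from the trade balance — capital account: capital transfers received from emigrants 154.56, sale of embassy land to a foreign government 150.71; primary income: interest paid on external government debt 782.69, compensation paid to foreign seasonal workers 157.15, profits repatriated by foreign-owned firms operating domestically 733.06, interest received on holdings of foreign bonds 677.76, dividends paid to foreign shareholders of resident firms 725.50; financial account: sale of domestic government bonds to non-residents 1494.33, inward foreign direct investment in the manufacturing sector 585.97; secondary income: personal remittances received from nationals working abroad 492.31.)

-2292.73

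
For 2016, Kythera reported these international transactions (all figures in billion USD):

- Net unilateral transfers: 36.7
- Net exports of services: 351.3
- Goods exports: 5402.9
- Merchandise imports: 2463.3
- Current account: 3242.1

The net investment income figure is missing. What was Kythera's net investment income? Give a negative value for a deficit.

-85.5

Current account = goods balance + services balance + net primary income + net secondary income
Sum of the known components = 3327.6
Net investment income = CA - (known components) = 3242.1 - 3327.6 = -85.5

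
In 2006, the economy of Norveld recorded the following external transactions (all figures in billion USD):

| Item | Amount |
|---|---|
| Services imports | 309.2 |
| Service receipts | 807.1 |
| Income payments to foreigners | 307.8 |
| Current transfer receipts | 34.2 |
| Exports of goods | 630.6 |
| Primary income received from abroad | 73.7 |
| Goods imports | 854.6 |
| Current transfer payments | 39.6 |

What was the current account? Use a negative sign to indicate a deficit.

34.4

Goods balance = 630.6 - 854.6 = -224.0
Services balance = 807.1 - 309.2 = 497.9
Trade balance (goods + services) = -224.0 + 497.9 = 273.9
Net primary income = 73.7 - 307.8 = -234.1
Net secondary income = 34.2 - 39.6 = -5.4
Current account = 273.9 + (-234.1) + (-5.4) = 34.4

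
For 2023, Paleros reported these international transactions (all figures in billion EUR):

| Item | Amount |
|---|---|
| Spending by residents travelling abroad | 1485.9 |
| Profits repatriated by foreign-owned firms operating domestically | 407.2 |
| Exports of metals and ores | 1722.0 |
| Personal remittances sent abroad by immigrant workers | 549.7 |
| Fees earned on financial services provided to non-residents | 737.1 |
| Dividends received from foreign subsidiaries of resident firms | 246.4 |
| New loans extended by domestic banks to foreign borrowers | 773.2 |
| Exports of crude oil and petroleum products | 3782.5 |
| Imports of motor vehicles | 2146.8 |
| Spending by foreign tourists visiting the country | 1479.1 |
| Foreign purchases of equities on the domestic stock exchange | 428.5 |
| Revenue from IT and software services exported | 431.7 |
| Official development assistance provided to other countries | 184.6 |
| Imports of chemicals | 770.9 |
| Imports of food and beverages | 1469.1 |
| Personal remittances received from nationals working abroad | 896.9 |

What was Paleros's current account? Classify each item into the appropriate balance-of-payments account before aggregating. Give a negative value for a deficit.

Goods: -2146.8 + 1722.0 + 3782.5 - 770.9 - 1469.1 = 1117.7
Services: -1485.9 + 1479.1 + 737.1 + 431.7 = 1162.0
Primary income: 246.4 - 407.2 = -160.8
Secondary income: -184.6 - 549.7 + 896.9 = 162.6
Current account = 1117.7 + 1162.0 + (-160.8) + 162.6 = 2281.5
(Excluded from the current account — financial account: new loans extended by domestic banks to foreign borrowers 773.2, foreign purchases of equities on the domestic stock exchange 428.5.)

2281.5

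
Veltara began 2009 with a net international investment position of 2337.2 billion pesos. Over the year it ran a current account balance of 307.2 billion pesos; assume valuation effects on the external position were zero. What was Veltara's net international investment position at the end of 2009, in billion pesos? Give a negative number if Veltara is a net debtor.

With no valuation effects, change in NIIP = current account = 307.2
End-of-year NIIP = 2337.2 + 307.2 = 2644.4

2644.4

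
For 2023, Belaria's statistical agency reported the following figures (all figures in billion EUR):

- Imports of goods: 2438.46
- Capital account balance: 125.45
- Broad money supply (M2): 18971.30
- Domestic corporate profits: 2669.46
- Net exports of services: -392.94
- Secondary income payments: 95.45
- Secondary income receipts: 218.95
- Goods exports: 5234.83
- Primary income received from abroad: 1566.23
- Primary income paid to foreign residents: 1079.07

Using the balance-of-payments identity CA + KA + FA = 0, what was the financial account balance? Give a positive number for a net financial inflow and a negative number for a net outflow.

-3139.54

Goods balance = 5234.83 - 2438.46 = 2796.37
Services balance = -392.94
Trade balance (goods + services) = 2796.37 + (-392.94) = 2403.43
Net primary income = 1566.23 - 1079.07 = 487.16
Net secondary income = 218.95 - 95.45 = 123.50
Current account = 2403.43 + 487.16 + 123.50 = 3014.09
Financial account = -(3014.09 + 125.45) = -3139.54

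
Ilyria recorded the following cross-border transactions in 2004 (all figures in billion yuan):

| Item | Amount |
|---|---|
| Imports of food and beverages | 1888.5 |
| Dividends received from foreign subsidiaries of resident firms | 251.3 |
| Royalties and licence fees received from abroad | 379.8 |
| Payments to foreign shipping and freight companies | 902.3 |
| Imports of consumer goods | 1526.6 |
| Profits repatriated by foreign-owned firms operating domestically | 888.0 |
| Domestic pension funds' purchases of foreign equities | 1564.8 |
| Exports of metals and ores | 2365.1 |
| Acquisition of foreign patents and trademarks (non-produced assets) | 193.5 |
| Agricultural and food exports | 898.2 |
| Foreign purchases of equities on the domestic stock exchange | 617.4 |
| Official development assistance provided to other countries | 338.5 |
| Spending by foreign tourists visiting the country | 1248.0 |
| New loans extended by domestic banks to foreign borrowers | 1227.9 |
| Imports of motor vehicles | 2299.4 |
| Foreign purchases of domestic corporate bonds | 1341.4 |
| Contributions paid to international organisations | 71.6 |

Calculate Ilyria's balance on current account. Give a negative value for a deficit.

Goods: 898.2 - 1888.5 - 2299.4 - 1526.6 + 2365.1 = -2451.2
Services: -902.3 + 1248.0 + 379.8 = 725.5
Primary income: 251.3 - 888.0 = -636.7
Secondary income: -71.6 - 338.5 = -410.1
Current account = (-2451.2) + 725.5 + (-636.7) + (-410.1) = -2772.5
(Excluded from the current account — financial account: domestic pension funds' purchases of foreign equities 1564.8, foreign purchases of equities on the domestic stock exchange 617.4, new loans extended by domestic banks to foreign borrowers 1227.9, foreign purchases of domestic corporate bonds 1341.4; capital account: acquisition of foreign patents and trademarks (non-produced assets) 193.5.)

-2772.5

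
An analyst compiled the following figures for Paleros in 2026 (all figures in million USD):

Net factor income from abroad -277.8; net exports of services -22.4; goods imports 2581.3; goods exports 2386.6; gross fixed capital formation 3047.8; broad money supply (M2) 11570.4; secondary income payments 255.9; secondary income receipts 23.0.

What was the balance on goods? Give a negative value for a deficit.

Goods balance = 2386.6 - 2581.3 = -194.7

-194.7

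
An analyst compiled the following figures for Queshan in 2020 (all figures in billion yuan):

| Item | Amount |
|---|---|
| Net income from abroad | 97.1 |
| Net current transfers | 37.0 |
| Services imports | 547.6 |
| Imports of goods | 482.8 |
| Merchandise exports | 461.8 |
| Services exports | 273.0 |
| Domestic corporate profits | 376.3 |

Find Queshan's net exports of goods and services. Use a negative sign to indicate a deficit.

Goods balance = 461.8 - 482.8 = -21.0
Services balance = 273.0 - 547.6 = -274.6
Trade balance (goods + services) = -21.0 + (-274.6) = -295.6

-295.6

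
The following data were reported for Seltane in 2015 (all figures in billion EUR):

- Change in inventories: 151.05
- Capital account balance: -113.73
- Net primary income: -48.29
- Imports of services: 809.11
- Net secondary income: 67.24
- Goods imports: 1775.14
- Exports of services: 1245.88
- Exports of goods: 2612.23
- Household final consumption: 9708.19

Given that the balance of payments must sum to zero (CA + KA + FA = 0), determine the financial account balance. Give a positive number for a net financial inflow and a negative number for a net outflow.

Goods balance = 2612.23 - 1775.14 = 837.09
Services balance = 1245.88 - 809.11 = 436.77
Trade balance (goods + services) = 837.09 + 436.77 = 1273.86
Net primary income = -48.29
Net secondary income = 67.24
Current account = 1273.86 + (-48.29) + 67.24 = 1292.81
Financial account = -(1292.81 + (-113.73)) = -1179.08

-1179.08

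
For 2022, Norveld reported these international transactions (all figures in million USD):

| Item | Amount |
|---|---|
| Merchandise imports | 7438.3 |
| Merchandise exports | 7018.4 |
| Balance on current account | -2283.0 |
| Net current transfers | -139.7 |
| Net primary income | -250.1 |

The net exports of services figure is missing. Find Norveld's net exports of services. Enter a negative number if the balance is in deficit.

Current account = goods balance + services balance + net primary income + net secondary income
Sum of the known components = -809.7
Net exports of services = CA - (known components) = -2283.0 - (-809.7) = -1473.3

-1473.3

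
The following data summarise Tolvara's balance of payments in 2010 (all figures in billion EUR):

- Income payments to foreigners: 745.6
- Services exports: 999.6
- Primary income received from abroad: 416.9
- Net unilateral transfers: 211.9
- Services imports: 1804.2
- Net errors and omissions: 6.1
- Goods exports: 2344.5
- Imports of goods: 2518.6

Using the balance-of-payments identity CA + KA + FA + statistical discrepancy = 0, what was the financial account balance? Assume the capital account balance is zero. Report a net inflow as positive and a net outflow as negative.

Goods balance = 2344.5 - 2518.6 = -174.1
Services balance = 999.6 - 1804.2 = -804.6
Trade balance (goods + services) = -174.1 + (-804.6) = -978.7
Net primary income = 416.9 - 745.6 = -328.7
Net secondary income = 211.9
Current account = -978.7 + (-328.7) + 211.9 = -1095.5
Financial account = -(-1095.5 + 6.1) = 1089.4

1089.4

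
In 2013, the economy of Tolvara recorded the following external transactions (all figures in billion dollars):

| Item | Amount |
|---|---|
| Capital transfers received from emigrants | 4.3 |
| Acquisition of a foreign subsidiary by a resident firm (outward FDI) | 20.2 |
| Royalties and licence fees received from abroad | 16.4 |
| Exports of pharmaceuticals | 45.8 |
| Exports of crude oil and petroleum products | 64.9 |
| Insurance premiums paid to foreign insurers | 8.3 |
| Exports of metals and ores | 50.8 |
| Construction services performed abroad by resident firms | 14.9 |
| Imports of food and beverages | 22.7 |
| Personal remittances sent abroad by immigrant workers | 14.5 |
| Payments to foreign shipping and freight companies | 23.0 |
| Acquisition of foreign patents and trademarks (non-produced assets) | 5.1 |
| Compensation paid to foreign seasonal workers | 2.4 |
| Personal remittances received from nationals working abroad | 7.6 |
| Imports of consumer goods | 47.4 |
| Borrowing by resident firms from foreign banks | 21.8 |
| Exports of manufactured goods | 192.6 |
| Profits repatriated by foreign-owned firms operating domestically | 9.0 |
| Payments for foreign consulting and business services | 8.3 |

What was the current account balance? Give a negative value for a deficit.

257.4

Goods: 64.9 + 192.6 - 22.7 - 47.4 + 45.8 + 50.8 = 284.0
Services: -23.0 + 16.4 + 14.9 - 8.3 - 8.3 = -8.3
Primary income: -2.4 - 9.0 = -11.4
Secondary income: -14.5 + 7.6 = -6.9
Current account = 284.0 + (-8.3) + (-11.4) + (-6.9) = 257.4
(Excluded from the current account — capital account: capital transfers received from emigrants 4.3, acquisition of foreign patents and trademarks (non-produced assets) 5.1; financial account: acquisition of a foreign subsidiary by a resident firm (outward FDI) 20.2, borrowing by resident firms from foreign banks 21.8.)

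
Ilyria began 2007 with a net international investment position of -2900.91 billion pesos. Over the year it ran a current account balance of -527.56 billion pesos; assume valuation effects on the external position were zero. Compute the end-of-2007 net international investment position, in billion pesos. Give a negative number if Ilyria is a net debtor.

-3428.47

With no valuation effects, change in NIIP = current account = -527.56
End-of-year NIIP = -2900.91 + (-527.56) = -3428.47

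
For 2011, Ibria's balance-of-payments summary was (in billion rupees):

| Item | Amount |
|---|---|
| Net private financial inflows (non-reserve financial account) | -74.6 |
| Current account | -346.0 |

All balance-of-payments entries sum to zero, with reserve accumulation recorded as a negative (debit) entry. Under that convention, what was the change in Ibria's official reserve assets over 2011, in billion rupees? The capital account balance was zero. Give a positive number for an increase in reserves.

-420.6

Official reserve transactions balance = -((-346.0) + (-74.6)) = 420.6
An accumulation of reserves is recorded as a debit (negative entry), so the change in the stock of reserves is the negative of that balance.
Change in official reserves = -(420.6) = -420.6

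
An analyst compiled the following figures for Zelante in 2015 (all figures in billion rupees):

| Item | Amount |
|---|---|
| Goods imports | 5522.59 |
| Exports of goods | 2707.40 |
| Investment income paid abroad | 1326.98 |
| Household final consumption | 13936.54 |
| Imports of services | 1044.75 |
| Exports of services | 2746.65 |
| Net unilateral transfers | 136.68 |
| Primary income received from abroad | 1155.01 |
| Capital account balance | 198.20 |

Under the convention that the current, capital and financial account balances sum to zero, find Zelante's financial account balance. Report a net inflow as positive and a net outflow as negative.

Goods balance = 2707.40 - 5522.59 = -2815.19
Services balance = 2746.65 - 1044.75 = 1701.90
Trade balance (goods + services) = -2815.19 + 1701.90 = -1113.29
Net primary income = 1155.01 - 1326.98 = -171.97
Net secondary income = 136.68
Current account = -1113.29 + (-171.97) + 136.68 = -1148.58
Financial account = -(-1148.58 + 198.20) = 950.38

950.38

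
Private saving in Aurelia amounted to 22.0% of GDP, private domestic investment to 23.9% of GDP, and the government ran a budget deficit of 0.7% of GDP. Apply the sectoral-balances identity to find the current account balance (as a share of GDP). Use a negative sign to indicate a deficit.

-2.6

By the sectoral-balances identity, CA = (S_private - I) + (T - G).
Private balance = 22.0 - 23.9 = -1.9
Government balance (T - G) = -0.7
CA = -1.9 + (-0.7) = -2.6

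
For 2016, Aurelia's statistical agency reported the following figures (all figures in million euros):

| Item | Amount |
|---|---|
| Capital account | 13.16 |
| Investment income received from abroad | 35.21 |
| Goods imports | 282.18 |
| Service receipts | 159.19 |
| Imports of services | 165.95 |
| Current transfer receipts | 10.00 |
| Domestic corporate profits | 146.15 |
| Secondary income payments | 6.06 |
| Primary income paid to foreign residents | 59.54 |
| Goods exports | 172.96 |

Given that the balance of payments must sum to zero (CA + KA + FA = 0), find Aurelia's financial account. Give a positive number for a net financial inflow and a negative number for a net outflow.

Goods balance = 172.96 - 282.18 = -109.22
Services balance = 159.19 - 165.95 = -6.76
Trade balance (goods + services) = -109.22 + (-6.76) = -115.98
Net primary income = 35.21 - 59.54 = -24.33
Net secondary income = 10.00 - 6.06 = 3.94
Current account = -115.98 + (-24.33) + 3.94 = -136.37
Financial account = -(-136.37 + 13.16) = 123.21

123.21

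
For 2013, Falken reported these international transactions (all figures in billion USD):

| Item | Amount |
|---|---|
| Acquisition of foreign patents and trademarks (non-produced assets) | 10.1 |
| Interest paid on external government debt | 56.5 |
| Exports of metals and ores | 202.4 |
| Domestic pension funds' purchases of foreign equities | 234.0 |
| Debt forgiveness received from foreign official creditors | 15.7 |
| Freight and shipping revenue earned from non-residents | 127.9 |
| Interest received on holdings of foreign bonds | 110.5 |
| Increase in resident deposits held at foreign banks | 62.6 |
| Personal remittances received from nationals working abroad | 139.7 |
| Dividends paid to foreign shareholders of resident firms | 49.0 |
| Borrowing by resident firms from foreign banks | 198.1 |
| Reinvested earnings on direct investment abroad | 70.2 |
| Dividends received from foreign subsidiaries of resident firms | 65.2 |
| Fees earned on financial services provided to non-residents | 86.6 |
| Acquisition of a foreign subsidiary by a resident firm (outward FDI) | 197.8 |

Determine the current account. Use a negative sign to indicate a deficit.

697.0

Goods: 202.4
Services: 86.6 + 127.9 = 214.5
Primary income: 70.2 + 110.5 - 49.0 + 65.2 - 56.5 = 140.4
Secondary income: 139.7
Current account = 202.4 + 214.5 + 140.4 + 139.7 = 697.0
(Excluded from the current account — capital account: acquisition of foreign patents and trademarks (non-produced assets) 10.1, debt forgiveness received from foreign official creditors 15.7; financial account: domestic pension funds' purchases of foreign equities 234.0, increase in resident deposits held at foreign banks 62.6, borrowing by resident firms from foreign banks 198.1, acquisition of a foreign subsidiary by a resident firm (outward FDI) 197.8.)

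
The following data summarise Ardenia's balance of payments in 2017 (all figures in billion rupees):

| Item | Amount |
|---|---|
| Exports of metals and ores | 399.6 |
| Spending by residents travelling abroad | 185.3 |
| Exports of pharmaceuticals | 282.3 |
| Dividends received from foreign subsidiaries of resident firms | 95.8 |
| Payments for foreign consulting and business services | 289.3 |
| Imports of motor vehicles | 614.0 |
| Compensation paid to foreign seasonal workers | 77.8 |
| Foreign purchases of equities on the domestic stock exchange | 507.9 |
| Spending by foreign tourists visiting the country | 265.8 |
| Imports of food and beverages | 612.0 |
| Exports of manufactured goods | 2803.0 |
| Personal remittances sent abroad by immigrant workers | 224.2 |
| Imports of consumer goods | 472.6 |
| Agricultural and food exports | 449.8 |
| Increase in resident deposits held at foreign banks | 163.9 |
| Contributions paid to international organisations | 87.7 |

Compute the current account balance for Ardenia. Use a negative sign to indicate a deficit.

1733.4

Goods: 399.6 + 282.3 - 472.6 + 449.8 - 612.0 + 2803.0 - 614.0 = 2236.1
Services: -185.3 - 289.3 + 265.8 = -208.8
Primary income: -77.8 + 95.8 = 18.0
Secondary income: -87.7 - 224.2 = -311.9
Current account = 2236.1 + (-208.8) + 18.0 + (-311.9) = 1733.4
(Excluded from the current account — financial account: foreign purchases of equities on the domestic stock exchange 507.9, increase in resident deposits held at foreign banks 163.9.)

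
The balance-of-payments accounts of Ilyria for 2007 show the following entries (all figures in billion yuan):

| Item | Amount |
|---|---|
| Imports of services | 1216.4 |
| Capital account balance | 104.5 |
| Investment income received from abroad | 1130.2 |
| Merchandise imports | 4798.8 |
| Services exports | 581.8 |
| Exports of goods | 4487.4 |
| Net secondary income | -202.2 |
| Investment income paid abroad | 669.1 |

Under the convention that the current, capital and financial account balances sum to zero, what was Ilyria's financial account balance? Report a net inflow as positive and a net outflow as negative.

Goods balance = 4487.4 - 4798.8 = -311.4
Services balance = 581.8 - 1216.4 = -634.6
Trade balance (goods + services) = -311.4 + (-634.6) = -946.0
Net primary income = 1130.2 - 669.1 = 461.1
Net secondary income = -202.2
Current account = -946.0 + 461.1 + (-202.2) = -687.1
Financial account = -(-687.1 + 104.5) = 582.6

582.6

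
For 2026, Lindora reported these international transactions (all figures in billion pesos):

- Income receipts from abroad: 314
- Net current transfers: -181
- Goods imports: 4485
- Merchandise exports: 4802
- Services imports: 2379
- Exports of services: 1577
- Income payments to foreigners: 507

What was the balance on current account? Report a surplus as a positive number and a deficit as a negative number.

Goods balance = 4802 - 4485 = 317
Services balance = 1577 - 2379 = -802
Trade balance (goods + services) = 317 + (-802) = -485
Net primary income = 314 - 507 = -193
Net secondary income = -181
Current account = -485 + (-193) + (-181) = -859

-859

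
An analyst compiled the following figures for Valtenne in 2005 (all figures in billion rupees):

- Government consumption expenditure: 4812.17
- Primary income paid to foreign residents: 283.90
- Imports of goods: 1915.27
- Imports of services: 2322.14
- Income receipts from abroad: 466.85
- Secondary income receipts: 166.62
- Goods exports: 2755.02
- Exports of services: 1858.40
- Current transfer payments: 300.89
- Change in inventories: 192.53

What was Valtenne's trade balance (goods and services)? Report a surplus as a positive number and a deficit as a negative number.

Goods balance = 2755.02 - 1915.27 = 839.75
Services balance = 1858.40 - 2322.14 = -463.74
Trade balance (goods + services) = 839.75 + (-463.74) = 376.01

376.01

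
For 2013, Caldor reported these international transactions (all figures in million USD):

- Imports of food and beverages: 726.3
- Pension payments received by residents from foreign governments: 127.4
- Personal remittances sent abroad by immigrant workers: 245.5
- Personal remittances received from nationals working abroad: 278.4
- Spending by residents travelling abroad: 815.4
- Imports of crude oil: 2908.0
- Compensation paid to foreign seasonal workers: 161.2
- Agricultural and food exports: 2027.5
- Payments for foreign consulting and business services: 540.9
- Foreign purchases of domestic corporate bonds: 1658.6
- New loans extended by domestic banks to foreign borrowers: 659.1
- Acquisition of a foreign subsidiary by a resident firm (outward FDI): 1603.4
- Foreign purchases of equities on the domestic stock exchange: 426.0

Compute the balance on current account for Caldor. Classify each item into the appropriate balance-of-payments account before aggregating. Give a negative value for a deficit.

-2964.0

Goods: -2908.0 + 2027.5 - 726.3 = -1606.8
Services: -815.4 - 540.9 = -1356.3
Primary income: -161.2
Secondary income: -245.5 + 278.4 + 127.4 = 160.3
Current account = (-1606.8) + (-1356.3) + (-161.2) + 160.3 = -2964.0
(Excluded from the current account — financial account: foreign purchases of domestic corporate bonds 1658.6, new loans extended by domestic banks to foreign borrowers 659.1, acquisition of a foreign subsidiary by a resident firm (outward FDI) 1603.4, foreign purchases of equities on the domestic stock exchange 426.0.)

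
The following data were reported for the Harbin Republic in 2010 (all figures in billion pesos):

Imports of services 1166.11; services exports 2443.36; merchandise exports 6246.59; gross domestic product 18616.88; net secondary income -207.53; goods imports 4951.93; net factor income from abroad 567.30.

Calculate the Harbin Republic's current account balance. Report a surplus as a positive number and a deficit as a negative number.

Goods balance = 6246.59 - 4951.93 = 1294.66
Services balance = 2443.36 - 1166.11 = 1277.25
Trade balance (goods + services) = 1294.66 + 1277.25 = 2571.91
Net primary income = 567.30
Net secondary income = -207.53
Current account = 2571.91 + 567.30 + (-207.53) = 2931.68

2931.68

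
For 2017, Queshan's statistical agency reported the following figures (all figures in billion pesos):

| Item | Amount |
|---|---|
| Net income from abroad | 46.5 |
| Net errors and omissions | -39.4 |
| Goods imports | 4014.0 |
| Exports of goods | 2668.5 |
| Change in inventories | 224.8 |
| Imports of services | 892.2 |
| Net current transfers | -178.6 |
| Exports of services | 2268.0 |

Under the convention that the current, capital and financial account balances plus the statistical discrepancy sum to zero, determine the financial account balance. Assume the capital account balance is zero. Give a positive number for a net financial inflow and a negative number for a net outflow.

141.2

Goods balance = 2668.5 - 4014.0 = -1345.5
Services balance = 2268.0 - 892.2 = 1375.8
Trade balance (goods + services) = -1345.5 + 1375.8 = 30.3
Net primary income = 46.5
Net secondary income = -178.6
Current account = 30.3 + 46.5 + (-178.6) = -101.8
Financial account = -(-101.8 + (-39.4)) = 141.2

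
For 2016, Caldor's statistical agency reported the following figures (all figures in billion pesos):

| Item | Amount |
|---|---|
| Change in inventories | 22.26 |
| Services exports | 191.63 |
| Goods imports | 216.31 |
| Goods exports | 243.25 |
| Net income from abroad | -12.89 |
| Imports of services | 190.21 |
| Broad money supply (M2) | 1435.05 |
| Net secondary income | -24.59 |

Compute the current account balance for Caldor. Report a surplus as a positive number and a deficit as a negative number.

-9.12

Goods balance = 243.25 - 216.31 = 26.94
Services balance = 191.63 - 190.21 = 1.42
Trade balance (goods + services) = 26.94 + 1.42 = 28.36
Net primary income = -12.89
Net secondary income = -24.59
Current account = 28.36 + (-12.89) + (-24.59) = -9.12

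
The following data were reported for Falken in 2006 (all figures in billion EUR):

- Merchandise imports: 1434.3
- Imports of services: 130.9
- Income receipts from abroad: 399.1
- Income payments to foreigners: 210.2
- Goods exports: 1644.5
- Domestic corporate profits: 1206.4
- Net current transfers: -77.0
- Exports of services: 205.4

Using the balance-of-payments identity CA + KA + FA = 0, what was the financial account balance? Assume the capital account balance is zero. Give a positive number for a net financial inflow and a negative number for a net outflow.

Goods balance = 1644.5 - 1434.3 = 210.2
Services balance = 205.4 - 130.9 = 74.5
Trade balance (goods + services) = 210.2 + 74.5 = 284.7
Net primary income = 399.1 - 210.2 = 188.9
Net secondary income = -77.0
Current account = 284.7 + 188.9 + (-77.0) = 396.6
Financial account = -(396.6) = -396.6

-396.6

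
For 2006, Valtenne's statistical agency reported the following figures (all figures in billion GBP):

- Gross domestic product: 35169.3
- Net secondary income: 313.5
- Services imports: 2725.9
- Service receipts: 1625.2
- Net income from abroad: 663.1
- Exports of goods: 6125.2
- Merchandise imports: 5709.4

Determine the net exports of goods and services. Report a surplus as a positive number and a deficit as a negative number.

Goods balance = 6125.2 - 5709.4 = 415.8
Services balance = 1625.2 - 2725.9 = -1100.7
Trade balance (goods + services) = 415.8 + (-1100.7) = -684.9

-684.9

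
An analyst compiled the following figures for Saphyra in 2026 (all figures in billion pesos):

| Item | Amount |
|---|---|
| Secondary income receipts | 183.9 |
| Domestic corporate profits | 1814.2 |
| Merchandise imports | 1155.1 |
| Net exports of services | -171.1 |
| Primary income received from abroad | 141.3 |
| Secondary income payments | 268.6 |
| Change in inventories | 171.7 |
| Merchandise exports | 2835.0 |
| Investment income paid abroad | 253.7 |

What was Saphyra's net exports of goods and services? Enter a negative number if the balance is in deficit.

Goods balance = 2835.0 - 1155.1 = 1679.9
Services balance = -171.1
Trade balance (goods + services) = 1679.9 + (-171.1) = 1508.8

1508.8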